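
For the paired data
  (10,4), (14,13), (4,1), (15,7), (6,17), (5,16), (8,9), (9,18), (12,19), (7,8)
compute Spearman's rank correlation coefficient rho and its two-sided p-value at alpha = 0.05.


Step 1: Rank x and y separately (midranks; no ties here).
rank(x): 10->7, 14->9, 4->1, 15->10, 6->3, 5->2, 8->5, 9->6, 12->8, 7->4
rank(y): 4->2, 13->6, 1->1, 7->3, 17->8, 16->7, 9->5, 18->9, 19->10, 8->4
Step 2: d_i = R_x(i) - R_y(i); compute d_i^2.
  (7-2)^2=25, (9-6)^2=9, (1-1)^2=0, (10-3)^2=49, (3-8)^2=25, (2-7)^2=25, (5-5)^2=0, (6-9)^2=9, (8-10)^2=4, (4-4)^2=0
sum(d^2) = 146.
Step 3: rho = 1 - 6*146 / (10*(10^2 - 1)) = 1 - 876/990 = 0.115152.
Step 4: Under H0, t = rho * sqrt((n-2)/(1-rho^2)) = 0.3279 ~ t(8).
Step 5: Two-sided p-value from the t-distribution with 8 df = 0.751420.
Step 6: alpha = 0.05. fail to reject H0.

rho = 0.1152, p = 0.751420, fail to reject H0 at alpha = 0.05.


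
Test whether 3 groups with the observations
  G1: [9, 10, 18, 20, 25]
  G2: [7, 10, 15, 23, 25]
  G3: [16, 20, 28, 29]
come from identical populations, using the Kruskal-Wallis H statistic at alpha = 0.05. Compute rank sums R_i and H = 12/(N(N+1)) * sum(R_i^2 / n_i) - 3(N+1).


Step 1: Combine all N = 14 observations and assign midranks.
sorted (value, group, rank): (7,G2,1), (9,G1,2), (10,G1,3.5), (10,G2,3.5), (15,G2,5), (16,G3,6), (18,G1,7), (20,G1,8.5), (20,G3,8.5), (23,G2,10), (25,G1,11.5), (25,G2,11.5), (28,G3,13), (29,G3,14)
Step 2: Sum ranks within each group.
R_1 = 32.5 (n_1 = 5)
R_2 = 31 (n_2 = 5)
R_3 = 41.5 (n_3 = 4)
Step 3: H = 12/(N(N+1)) * sum(R_i^2/n_i) - 3(N+1)
     = 12/(14*15) * (32.5^2/5 + 31^2/5 + 41.5^2/4) - 3*15
     = 0.057143 * 834.013 - 45
     = 2.657857.
Step 4: Ties present; correction factor C = 1 - 18/(14^3 - 14) = 0.993407. Corrected H = 2.657857 / 0.993407 = 2.675498.
Step 5: Under H0, H ~ chi^2(2); p-value = 0.262436.
Step 6: alpha = 0.05. fail to reject H0.

H = 2.6755, df = 2, p = 0.262436, fail to reject H0.


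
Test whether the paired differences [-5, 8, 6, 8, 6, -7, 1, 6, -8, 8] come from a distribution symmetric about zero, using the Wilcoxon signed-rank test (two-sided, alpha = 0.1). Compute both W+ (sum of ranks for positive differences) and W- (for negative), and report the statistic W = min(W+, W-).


Step 1: Drop any zero differences (none here) and take |d_i|.
|d| = [5, 8, 6, 8, 6, 7, 1, 6, 8, 8]
Step 2: Midrank |d_i| (ties get averaged ranks).
ranks: |5|->2, |8|->8.5, |6|->4, |8|->8.5, |6|->4, |7|->6, |1|->1, |6|->4, |8|->8.5, |8|->8.5
Step 3: Attach original signs; sum ranks with positive sign and with negative sign.
W+ = 8.5 + 4 + 8.5 + 4 + 1 + 4 + 8.5 = 38.5
W- = 2 + 6 + 8.5 = 16.5
(Check: W+ + W- = 55 should equal n(n+1)/2 = 55.)
Step 4: Test statistic W = min(W+, W-) = 16.5.
Step 5: Ties in |d|, so use the tie-corrected normal approximation.
        E[W] = n(n+1)/4 = 10*11/4 = 27.5.
        Tie groups: |d|=6 (t=3), |d|=8 (t=4); sum(t^3 - t) = 84.
        Var[W] = n(n+1)(2n+1)/24 - sum(t^3-t)/48 = 2310/24 - 84/48 = 94.5.
        z = (W - E[W]) / sqrt(Var[W]) = (16.5 - 27.5) / 9.7211 = -1.1316.
        Two-sided p = 2*Phi(z) = 0.257820.
Step 6: alpha = 0.1. fail to reject H0.

W+ = 38.5, W- = 16.5, W = min = 16.5, p = 0.257820, fail to reject H0.


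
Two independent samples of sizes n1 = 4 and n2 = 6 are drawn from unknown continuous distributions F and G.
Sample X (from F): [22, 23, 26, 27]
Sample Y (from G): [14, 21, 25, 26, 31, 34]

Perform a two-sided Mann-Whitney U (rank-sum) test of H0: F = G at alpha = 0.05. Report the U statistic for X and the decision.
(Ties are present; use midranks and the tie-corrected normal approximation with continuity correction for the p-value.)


Step 1: Combine and sort all 10 observations; assign midranks.
sorted (value, group): (14,Y), (21,Y), (22,X), (23,X), (25,Y), (26,X), (26,Y), (27,X), (31,Y), (34,Y)
ranks: 14->1, 21->2, 22->3, 23->4, 25->5, 26->6.5, 26->6.5, 27->8, 31->9, 34->10
Step 2: Rank sum for X: R1 = 3 + 4 + 6.5 + 8 = 21.5.
Step 3: U_X = R1 - n1(n1+1)/2 = 21.5 - 4*5/2 = 21.5 - 10 = 11.5.
       U_Y = n1*n2 - U_X = 24 - 11.5 = 12.5.
Step 4: Ties are present, so use the tie-corrected normal approximation (with continuity correction) for the p-value.
Step 5: p-value = 1.000000; compare to alpha = 0.05. fail to reject H0.

U_X = 11.5, p = 1.000000, fail to reject H0 at alpha = 0.05.


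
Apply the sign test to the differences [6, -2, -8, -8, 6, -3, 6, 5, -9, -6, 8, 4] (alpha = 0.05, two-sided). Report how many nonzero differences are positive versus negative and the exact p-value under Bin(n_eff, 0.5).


Step 1: Discard zero differences. Original n = 12; n_eff = number of nonzero differences = 12.
Nonzero differences (with sign): +6, -2, -8, -8, +6, -3, +6, +5, -9, -6, +8, +4
Step 2: Count signs: positive = 6, negative = 6.
Step 3: Under H0: P(positive) = 0.5, so the number of positives S ~ Bin(12, 0.5).
Step 4: Two-sided exact p-value = sum of Bin(12,0.5) probabilities at or below the observed probability = 1.000000.
Step 5: alpha = 0.05. fail to reject H0.

n_eff = 12, pos = 6, neg = 6, p = 1.000000, fail to reject H0.


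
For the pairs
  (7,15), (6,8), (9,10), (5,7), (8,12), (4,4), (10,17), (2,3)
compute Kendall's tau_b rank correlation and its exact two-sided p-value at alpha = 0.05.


Step 1: Enumerate the 28 unordered pairs (i,j) with i<j and classify each by sign(x_j-x_i) * sign(y_j-y_i).
  (1,2):dx=-1,dy=-7->C; (1,3):dx=+2,dy=-5->D; (1,4):dx=-2,dy=-8->C; (1,5):dx=+1,dy=-3->D
  (1,6):dx=-3,dy=-11->C; (1,7):dx=+3,dy=+2->C; (1,8):dx=-5,dy=-12->C; (2,3):dx=+3,dy=+2->C
  (2,4):dx=-1,dy=-1->C; (2,5):dx=+2,dy=+4->C; (2,6):dx=-2,dy=-4->C; (2,7):dx=+4,dy=+9->C
  (2,8):dx=-4,dy=-5->C; (3,4):dx=-4,dy=-3->C; (3,5):dx=-1,dy=+2->D; (3,6):dx=-5,dy=-6->C
  (3,7):dx=+1,dy=+7->C; (3,8):dx=-7,dy=-7->C; (4,5):dx=+3,dy=+5->C; (4,6):dx=-1,dy=-3->C
  (4,7):dx=+5,dy=+10->C; (4,8):dx=-3,dy=-4->C; (5,6):dx=-4,dy=-8->C; (5,7):dx=+2,dy=+5->C
  (5,8):dx=-6,dy=-9->C; (6,7):dx=+6,dy=+13->C; (6,8):dx=-2,dy=-1->C; (7,8):dx=-8,dy=-14->C
Step 2: C = 25, D = 3, total pairs = 28.
Step 3: tau = (C - D)/(n(n-1)/2) = (25 - 3)/28 = 0.785714.
Step 4: Exact two-sided p-value (enumerate n! = 40320 permutations of y under H0): p = 0.005506.
Step 5: alpha = 0.05. reject H0.

tau_b = 0.7857 (C=25, D=3), p = 0.005506, reject H0.


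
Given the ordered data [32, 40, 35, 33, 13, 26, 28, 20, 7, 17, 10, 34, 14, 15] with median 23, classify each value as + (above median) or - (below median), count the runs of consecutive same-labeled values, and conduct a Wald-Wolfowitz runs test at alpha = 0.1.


Step 1: Compute median = 23; label A = above, B = below.
Labels in order: AAAABAABBBBABB  (n_A = 7, n_B = 7)
Step 2: Count runs R = 6.
Step 3: Under H0 (random ordering), E[R] = 2*n_A*n_B/(n_A+n_B) + 1 = 2*7*7/14 + 1 = 8.0000.
        Var[R] = 2*n_A*n_B*(2*n_A*n_B - n_A - n_B) / ((n_A+n_B)^2 * (n_A+n_B-1)) = 8232/2548 = 3.2308.
        SD[R] = 1.7974.
Step 4: Continuity-corrected z = (R + 0.5 - E[R]) / SD[R] = (6 + 0.5 - 8.0000) / 1.7974 = -0.8345.
Step 5: Two-sided p-value via normal approximation = 2*(1 - Phi(|z|)) = 0.403986.
Step 6: alpha = 0.1. fail to reject H0.

R = 6, z = -0.8345, p = 0.403986, fail to reject H0.


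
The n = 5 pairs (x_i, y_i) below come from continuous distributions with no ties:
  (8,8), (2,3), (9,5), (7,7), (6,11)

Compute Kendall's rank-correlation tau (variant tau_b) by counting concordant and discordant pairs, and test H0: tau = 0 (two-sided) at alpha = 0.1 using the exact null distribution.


Step 1: Enumerate the 10 unordered pairs (i,j) with i<j and classify each by sign(x_j-x_i) * sign(y_j-y_i).
  (1,2):dx=-6,dy=-5->C; (1,3):dx=+1,dy=-3->D; (1,4):dx=-1,dy=-1->C; (1,5):dx=-2,dy=+3->D
  (2,3):dx=+7,dy=+2->C; (2,4):dx=+5,dy=+4->C; (2,5):dx=+4,dy=+8->C; (3,4):dx=-2,dy=+2->D
  (3,5):dx=-3,dy=+6->D; (4,5):dx=-1,dy=+4->D
Step 2: C = 5, D = 5, total pairs = 10.
Step 3: tau = (C - D)/(n(n-1)/2) = (5 - 5)/10 = 0.000000.
Step 4: Exact two-sided p-value (enumerate n! = 120 permutations of y under H0): p = 1.000000.
Step 5: alpha = 0.1. fail to reject H0.

tau_b = 0.0000 (C=5, D=5), p = 1.000000, fail to reject H0.


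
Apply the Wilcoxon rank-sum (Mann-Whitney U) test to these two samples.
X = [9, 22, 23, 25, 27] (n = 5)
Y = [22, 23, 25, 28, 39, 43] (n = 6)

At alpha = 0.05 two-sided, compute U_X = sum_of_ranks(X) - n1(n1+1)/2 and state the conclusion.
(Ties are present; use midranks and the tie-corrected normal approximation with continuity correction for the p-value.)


Step 1: Combine and sort all 11 observations; assign midranks.
sorted (value, group): (9,X), (22,X), (22,Y), (23,X), (23,Y), (25,X), (25,Y), (27,X), (28,Y), (39,Y), (43,Y)
ranks: 9->1, 22->2.5, 22->2.5, 23->4.5, 23->4.5, 25->6.5, 25->6.5, 27->8, 28->9, 39->10, 43->11
Step 2: Rank sum for X: R1 = 1 + 2.5 + 4.5 + 6.5 + 8 = 22.5.
Step 3: U_X = R1 - n1(n1+1)/2 = 22.5 - 5*6/2 = 22.5 - 15 = 7.5.
       U_Y = n1*n2 - U_X = 30 - 7.5 = 22.5.
Step 4: Ties are present, so use the tie-corrected normal approximation (with continuity correction) for the p-value.
Step 5: p-value = 0.198156; compare to alpha = 0.05. fail to reject H0.

U_X = 7.5, p = 0.198156, fail to reject H0 at alpha = 0.05.


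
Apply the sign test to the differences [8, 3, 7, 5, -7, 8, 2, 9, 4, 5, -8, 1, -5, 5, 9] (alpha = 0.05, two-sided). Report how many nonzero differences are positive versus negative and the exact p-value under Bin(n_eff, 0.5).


Step 1: Discard zero differences. Original n = 15; n_eff = number of nonzero differences = 15.
Nonzero differences (with sign): +8, +3, +7, +5, -7, +8, +2, +9, +4, +5, -8, +1, -5, +5, +9
Step 2: Count signs: positive = 12, negative = 3.
Step 3: Under H0: P(positive) = 0.5, so the number of positives S ~ Bin(15, 0.5).
Step 4: Two-sided exact p-value = sum of Bin(15,0.5) probabilities at or below the observed probability = 0.035156.
Step 5: alpha = 0.05. reject H0.

n_eff = 15, pos = 12, neg = 3, p = 0.035156, reject H0.


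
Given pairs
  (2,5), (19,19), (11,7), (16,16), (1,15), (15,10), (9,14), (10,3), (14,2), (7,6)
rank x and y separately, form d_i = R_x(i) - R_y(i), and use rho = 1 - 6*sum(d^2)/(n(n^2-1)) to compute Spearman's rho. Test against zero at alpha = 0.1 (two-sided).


Step 1: Rank x and y separately (midranks; no ties here).
rank(x): 2->2, 19->10, 11->6, 16->9, 1->1, 15->8, 9->4, 10->5, 14->7, 7->3
rank(y): 5->3, 19->10, 7->5, 16->9, 15->8, 10->6, 14->7, 3->2, 2->1, 6->4
Step 2: d_i = R_x(i) - R_y(i); compute d_i^2.
  (2-3)^2=1, (10-10)^2=0, (6-5)^2=1, (9-9)^2=0, (1-8)^2=49, (8-6)^2=4, (4-7)^2=9, (5-2)^2=9, (7-1)^2=36, (3-4)^2=1
sum(d^2) = 110.
Step 3: rho = 1 - 6*110 / (10*(10^2 - 1)) = 1 - 660/990 = 0.333333.
Step 4: Under H0, t = rho * sqrt((n-2)/(1-rho^2)) = 1.0000 ~ t(8).
Step 5: Two-sided p-value from the t-distribution with 8 df = 0.346594.
Step 6: alpha = 0.1. fail to reject H0.

rho = 0.3333, p = 0.346594, fail to reject H0 at alpha = 0.1.


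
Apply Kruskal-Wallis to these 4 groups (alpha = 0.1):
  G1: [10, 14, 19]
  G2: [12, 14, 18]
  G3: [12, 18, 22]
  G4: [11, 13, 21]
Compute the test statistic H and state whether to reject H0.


Step 1: Combine all N = 12 observations and assign midranks.
sorted (value, group, rank): (10,G1,1), (11,G4,2), (12,G2,3.5), (12,G3,3.5), (13,G4,5), (14,G1,6.5), (14,G2,6.5), (18,G2,8.5), (18,G3,8.5), (19,G1,10), (21,G4,11), (22,G3,12)
Step 2: Sum ranks within each group.
R_1 = 17.5 (n_1 = 3)
R_2 = 18.5 (n_2 = 3)
R_3 = 24 (n_3 = 3)
R_4 = 18 (n_4 = 3)
Step 3: H = 12/(N(N+1)) * sum(R_i^2/n_i) - 3(N+1)
     = 12/(12*13) * (17.5^2/3 + 18.5^2/3 + 24^2/3 + 18^2/3) - 3*13
     = 0.076923 * 516.167 - 39
     = 0.705128.
Step 4: Ties present; correction factor C = 1 - 18/(12^3 - 12) = 0.989510. Corrected H = 0.705128 / 0.989510 = 0.712603.
Step 5: Under H0, H ~ chi^2(3); p-value = 0.870236.
Step 6: alpha = 0.1. fail to reject H0.

H = 0.7126, df = 3, p = 0.870236, fail to reject H0.


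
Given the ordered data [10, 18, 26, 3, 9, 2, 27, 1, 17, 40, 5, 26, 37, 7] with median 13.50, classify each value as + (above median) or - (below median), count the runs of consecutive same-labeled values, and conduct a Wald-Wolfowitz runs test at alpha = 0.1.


Step 1: Compute median = 13.50; label A = above, B = below.
Labels in order: BAABBBABAABAAB  (n_A = 7, n_B = 7)
Step 2: Count runs R = 9.
Step 3: Under H0 (random ordering), E[R] = 2*n_A*n_B/(n_A+n_B) + 1 = 2*7*7/14 + 1 = 8.0000.
        Var[R] = 2*n_A*n_B*(2*n_A*n_B - n_A - n_B) / ((n_A+n_B)^2 * (n_A+n_B-1)) = 8232/2548 = 3.2308.
        SD[R] = 1.7974.
Step 4: Continuity-corrected z = (R - 0.5 - E[R]) / SD[R] = (9 - 0.5 - 8.0000) / 1.7974 = 0.2782.
Step 5: Two-sided p-value via normal approximation = 2*(1 - Phi(|z|)) = 0.780879.
Step 6: alpha = 0.1. fail to reject H0.

R = 9, z = 0.2782, p = 0.780879, fail to reject H0.


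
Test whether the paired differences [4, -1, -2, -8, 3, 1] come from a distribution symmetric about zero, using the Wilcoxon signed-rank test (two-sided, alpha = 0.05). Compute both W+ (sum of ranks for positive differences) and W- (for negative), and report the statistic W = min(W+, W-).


Step 1: Drop any zero differences (none here) and take |d_i|.
|d| = [4, 1, 2, 8, 3, 1]
Step 2: Midrank |d_i| (ties get averaged ranks).
ranks: |4|->5, |1|->1.5, |2|->3, |8|->6, |3|->4, |1|->1.5
Step 3: Attach original signs; sum ranks with positive sign and with negative sign.
W+ = 5 + 4 + 1.5 = 10.5
W- = 1.5 + 3 + 6 = 10.5
(Check: W+ + W- = 21 should equal n(n+1)/2 = 21.)
Step 4: Test statistic W = min(W+, W-) = 10.5.
Step 5: Ties in |d|, so use the tie-corrected normal approximation.
        E[W] = n(n+1)/4 = 6*7/4 = 10.5.
        Tie groups: |d|=1 (t=2); sum(t^3 - t) = 6.
        Var[W] = n(n+1)(2n+1)/24 - sum(t^3-t)/48 = 546/24 - 6/48 = 22.625.
        z = (W - E[W]) / sqrt(Var[W]) = (10.5 - 10.5) / 4.7566 = 0.0000.
        Two-sided p = 2*Phi(z) = 1.000000.
Step 6: alpha = 0.05. fail to reject H0.

W+ = 10.5, W- = 10.5, W = min = 10.5, p = 1.000000, fail to reject H0.


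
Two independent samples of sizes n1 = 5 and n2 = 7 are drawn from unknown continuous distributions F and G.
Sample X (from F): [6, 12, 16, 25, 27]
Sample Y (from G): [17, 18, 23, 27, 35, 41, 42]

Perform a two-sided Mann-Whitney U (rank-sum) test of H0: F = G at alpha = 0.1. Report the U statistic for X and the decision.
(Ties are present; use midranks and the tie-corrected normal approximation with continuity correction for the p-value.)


Step 1: Combine and sort all 12 observations; assign midranks.
sorted (value, group): (6,X), (12,X), (16,X), (17,Y), (18,Y), (23,Y), (25,X), (27,X), (27,Y), (35,Y), (41,Y), (42,Y)
ranks: 6->1, 12->2, 16->3, 17->4, 18->5, 23->6, 25->7, 27->8.5, 27->8.5, 35->10, 41->11, 42->12
Step 2: Rank sum for X: R1 = 1 + 2 + 3 + 7 + 8.5 = 21.5.
Step 3: U_X = R1 - n1(n1+1)/2 = 21.5 - 5*6/2 = 21.5 - 15 = 6.5.
       U_Y = n1*n2 - U_X = 35 - 6.5 = 28.5.
Step 4: Ties are present, so use the tie-corrected normal approximation (with continuity correction) for the p-value.
Step 5: p-value = 0.087602; compare to alpha = 0.1. reject H0.

U_X = 6.5, p = 0.087602, reject H0 at alpha = 0.1.


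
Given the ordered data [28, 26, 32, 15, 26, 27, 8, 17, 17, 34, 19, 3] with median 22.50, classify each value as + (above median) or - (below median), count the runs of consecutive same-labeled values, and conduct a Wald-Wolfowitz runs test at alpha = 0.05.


Step 1: Compute median = 22.50; label A = above, B = below.
Labels in order: AAABAABBBABB  (n_A = 6, n_B = 6)
Step 2: Count runs R = 6.
Step 3: Under H0 (random ordering), E[R] = 2*n_A*n_B/(n_A+n_B) + 1 = 2*6*6/12 + 1 = 7.0000.
        Var[R] = 2*n_A*n_B*(2*n_A*n_B - n_A - n_B) / ((n_A+n_B)^2 * (n_A+n_B-1)) = 4320/1584 = 2.7273.
        SD[R] = 1.6514.
Step 4: Continuity-corrected z = (R + 0.5 - E[R]) / SD[R] = (6 + 0.5 - 7.0000) / 1.6514 = -0.3028.
Step 5: Two-sided p-value via normal approximation = 2*(1 - Phi(|z|)) = 0.762069.
Step 6: alpha = 0.05. fail to reject H0.

R = 6, z = -0.3028, p = 0.762069, fail to reject H0.


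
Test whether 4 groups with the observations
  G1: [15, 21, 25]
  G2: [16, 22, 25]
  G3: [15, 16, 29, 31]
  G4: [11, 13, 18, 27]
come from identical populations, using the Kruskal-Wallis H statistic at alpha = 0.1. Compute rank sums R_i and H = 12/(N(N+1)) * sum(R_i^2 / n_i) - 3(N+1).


Step 1: Combine all N = 14 observations and assign midranks.
sorted (value, group, rank): (11,G4,1), (13,G4,2), (15,G1,3.5), (15,G3,3.5), (16,G2,5.5), (16,G3,5.5), (18,G4,7), (21,G1,8), (22,G2,9), (25,G1,10.5), (25,G2,10.5), (27,G4,12), (29,G3,13), (31,G3,14)
Step 2: Sum ranks within each group.
R_1 = 22 (n_1 = 3)
R_2 = 25 (n_2 = 3)
R_3 = 36 (n_3 = 4)
R_4 = 22 (n_4 = 4)
Step 3: H = 12/(N(N+1)) * sum(R_i^2/n_i) - 3(N+1)
     = 12/(14*15) * (22^2/3 + 25^2/3 + 36^2/4 + 22^2/4) - 3*15
     = 0.057143 * 814.667 - 45
     = 1.552381.
Step 4: Ties present; correction factor C = 1 - 18/(14^3 - 14) = 0.993407. Corrected H = 1.552381 / 0.993407 = 1.562684.
Step 5: Under H0, H ~ chi^2(3); p-value = 0.667880.
Step 6: alpha = 0.1. fail to reject H0.

H = 1.5627, df = 3, p = 0.667880, fail to reject H0.


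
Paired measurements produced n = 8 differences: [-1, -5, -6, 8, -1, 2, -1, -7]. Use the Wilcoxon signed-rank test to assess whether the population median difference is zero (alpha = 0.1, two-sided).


Step 1: Drop any zero differences (none here) and take |d_i|.
|d| = [1, 5, 6, 8, 1, 2, 1, 7]
Step 2: Midrank |d_i| (ties get averaged ranks).
ranks: |1|->2, |5|->5, |6|->6, |8|->8, |1|->2, |2|->4, |1|->2, |7|->7
Step 3: Attach original signs; sum ranks with positive sign and with negative sign.
W+ = 8 + 4 = 12
W- = 2 + 5 + 6 + 2 + 2 + 7 = 24
(Check: W+ + W- = 36 should equal n(n+1)/2 = 36.)
Step 4: Test statistic W = min(W+, W-) = 12.
Step 5: Ties in |d|, so use the tie-corrected normal approximation.
        E[W] = n(n+1)/4 = 8*9/4 = 18.
        Tie groups: |d|=1 (t=3); sum(t^3 - t) = 24.
        Var[W] = n(n+1)(2n+1)/24 - sum(t^3-t)/48 = 1224/24 - 24/48 = 50.5.
        z = (W - E[W]) / sqrt(Var[W]) = (12 - 18) / 7.1063 = -0.8443.
        Two-sided p = 2*Phi(z) = 0.398492.
Step 6: alpha = 0.1. fail to reject H0.

W+ = 12, W- = 24, W = min = 12, p = 0.398492, fail to reject H0.


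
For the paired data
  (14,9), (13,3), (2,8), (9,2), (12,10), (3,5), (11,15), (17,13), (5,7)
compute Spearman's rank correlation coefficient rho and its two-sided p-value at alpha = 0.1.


Step 1: Rank x and y separately (midranks; no ties here).
rank(x): 14->8, 13->7, 2->1, 9->4, 12->6, 3->2, 11->5, 17->9, 5->3
rank(y): 9->6, 3->2, 8->5, 2->1, 10->7, 5->3, 15->9, 13->8, 7->4
Step 2: d_i = R_x(i) - R_y(i); compute d_i^2.
  (8-6)^2=4, (7-2)^2=25, (1-5)^2=16, (4-1)^2=9, (6-7)^2=1, (2-3)^2=1, (5-9)^2=16, (9-8)^2=1, (3-4)^2=1
sum(d^2) = 74.
Step 3: rho = 1 - 6*74 / (9*(9^2 - 1)) = 1 - 444/720 = 0.383333.
Step 4: Under H0, t = rho * sqrt((n-2)/(1-rho^2)) = 1.0981 ~ t(7).
Step 5: Two-sided p-value from the t-distribution with 7 df = 0.308495.
Step 6: alpha = 0.1. fail to reject H0.

rho = 0.3833, p = 0.308495, fail to reject H0 at alpha = 0.1.


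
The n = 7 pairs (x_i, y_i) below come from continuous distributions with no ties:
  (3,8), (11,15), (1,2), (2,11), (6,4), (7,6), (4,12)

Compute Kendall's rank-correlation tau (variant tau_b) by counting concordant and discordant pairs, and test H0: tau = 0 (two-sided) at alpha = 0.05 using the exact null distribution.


Step 1: Enumerate the 21 unordered pairs (i,j) with i<j and classify each by sign(x_j-x_i) * sign(y_j-y_i).
  (1,2):dx=+8,dy=+7->C; (1,3):dx=-2,dy=-6->C; (1,4):dx=-1,dy=+3->D; (1,5):dx=+3,dy=-4->D
  (1,6):dx=+4,dy=-2->D; (1,7):dx=+1,dy=+4->C; (2,3):dx=-10,dy=-13->C; (2,4):dx=-9,dy=-4->C
  (2,5):dx=-5,dy=-11->C; (2,6):dx=-4,dy=-9->C; (2,7):dx=-7,dy=-3->C; (3,4):dx=+1,dy=+9->C
  (3,5):dx=+5,dy=+2->C; (3,6):dx=+6,dy=+4->C; (3,7):dx=+3,dy=+10->C; (4,5):dx=+4,dy=-7->D
  (4,6):dx=+5,dy=-5->D; (4,7):dx=+2,dy=+1->C; (5,6):dx=+1,dy=+2->C; (5,7):dx=-2,dy=+8->D
  (6,7):dx=-3,dy=+6->D
Step 2: C = 14, D = 7, total pairs = 21.
Step 3: tau = (C - D)/(n(n-1)/2) = (14 - 7)/21 = 0.333333.
Step 4: Exact two-sided p-value (enumerate n! = 5040 permutations of y under H0): p = 0.381349.
Step 5: alpha = 0.05. fail to reject H0.

tau_b = 0.3333 (C=14, D=7), p = 0.381349, fail to reject H0.


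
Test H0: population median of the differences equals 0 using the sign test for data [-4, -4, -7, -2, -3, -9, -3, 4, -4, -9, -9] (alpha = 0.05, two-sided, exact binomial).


Step 1: Discard zero differences. Original n = 11; n_eff = number of nonzero differences = 11.
Nonzero differences (with sign): -4, -4, -7, -2, -3, -9, -3, +4, -4, -9, -9
Step 2: Count signs: positive = 1, negative = 10.
Step 3: Under H0: P(positive) = 0.5, so the number of positives S ~ Bin(11, 0.5).
Step 4: Two-sided exact p-value = sum of Bin(11,0.5) probabilities at or below the observed probability = 0.011719.
Step 5: alpha = 0.05. reject H0.

n_eff = 11, pos = 1, neg = 10, p = 0.011719, reject H0.


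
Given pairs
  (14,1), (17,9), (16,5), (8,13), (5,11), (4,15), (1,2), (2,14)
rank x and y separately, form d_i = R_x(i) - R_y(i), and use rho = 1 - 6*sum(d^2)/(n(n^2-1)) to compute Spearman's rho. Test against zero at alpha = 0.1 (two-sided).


Step 1: Rank x and y separately (midranks; no ties here).
rank(x): 14->6, 17->8, 16->7, 8->5, 5->4, 4->3, 1->1, 2->2
rank(y): 1->1, 9->4, 5->3, 13->6, 11->5, 15->8, 2->2, 14->7
Step 2: d_i = R_x(i) - R_y(i); compute d_i^2.
  (6-1)^2=25, (8-4)^2=16, (7-3)^2=16, (5-6)^2=1, (4-5)^2=1, (3-8)^2=25, (1-2)^2=1, (2-7)^2=25
sum(d^2) = 110.
Step 3: rho = 1 - 6*110 / (8*(8^2 - 1)) = 1 - 660/504 = -0.309524.
Step 4: Under H0, t = rho * sqrt((n-2)/(1-rho^2)) = -0.7973 ~ t(6).
Step 5: Two-sided p-value from the t-distribution with 6 df = 0.455645.
Step 6: alpha = 0.1. fail to reject H0.

rho = -0.3095, p = 0.455645, fail to reject H0 at alpha = 0.1.


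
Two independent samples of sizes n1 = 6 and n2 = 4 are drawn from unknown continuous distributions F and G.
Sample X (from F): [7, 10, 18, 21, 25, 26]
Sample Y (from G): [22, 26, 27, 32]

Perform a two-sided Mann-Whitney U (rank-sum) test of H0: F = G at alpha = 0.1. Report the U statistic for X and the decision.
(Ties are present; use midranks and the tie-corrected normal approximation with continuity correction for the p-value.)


Step 1: Combine and sort all 10 observations; assign midranks.
sorted (value, group): (7,X), (10,X), (18,X), (21,X), (22,Y), (25,X), (26,X), (26,Y), (27,Y), (32,Y)
ranks: 7->1, 10->2, 18->3, 21->4, 22->5, 25->6, 26->7.5, 26->7.5, 27->9, 32->10
Step 2: Rank sum for X: R1 = 1 + 2 + 3 + 4 + 6 + 7.5 = 23.5.
Step 3: U_X = R1 - n1(n1+1)/2 = 23.5 - 6*7/2 = 23.5 - 21 = 2.5.
       U_Y = n1*n2 - U_X = 24 - 2.5 = 21.5.
Step 4: Ties are present, so use the tie-corrected normal approximation (with continuity correction) for the p-value.
Step 5: p-value = 0.054273; compare to alpha = 0.1. reject H0.

U_X = 2.5, p = 0.054273, reject H0 at alpha = 0.1.


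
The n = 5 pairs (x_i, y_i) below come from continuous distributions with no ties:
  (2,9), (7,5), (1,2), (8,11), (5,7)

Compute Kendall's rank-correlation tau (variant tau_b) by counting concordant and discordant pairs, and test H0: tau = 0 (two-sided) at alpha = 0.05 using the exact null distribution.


Step 1: Enumerate the 10 unordered pairs (i,j) with i<j and classify each by sign(x_j-x_i) * sign(y_j-y_i).
  (1,2):dx=+5,dy=-4->D; (1,3):dx=-1,dy=-7->C; (1,4):dx=+6,dy=+2->C; (1,5):dx=+3,dy=-2->D
  (2,3):dx=-6,dy=-3->C; (2,4):dx=+1,dy=+6->C; (2,5):dx=-2,dy=+2->D; (3,4):dx=+7,dy=+9->C
  (3,5):dx=+4,dy=+5->C; (4,5):dx=-3,dy=-4->C
Step 2: C = 7, D = 3, total pairs = 10.
Step 3: tau = (C - D)/(n(n-1)/2) = (7 - 3)/10 = 0.400000.
Step 4: Exact two-sided p-value (enumerate n! = 120 permutations of y under H0): p = 0.483333.
Step 5: alpha = 0.05. fail to reject H0.

tau_b = 0.4000 (C=7, D=3), p = 0.483333, fail to reject H0.


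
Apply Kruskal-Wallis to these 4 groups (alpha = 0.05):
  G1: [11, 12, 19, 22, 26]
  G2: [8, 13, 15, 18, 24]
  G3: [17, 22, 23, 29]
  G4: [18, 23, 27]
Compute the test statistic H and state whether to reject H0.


Step 1: Combine all N = 17 observations and assign midranks.
sorted (value, group, rank): (8,G2,1), (11,G1,2), (12,G1,3), (13,G2,4), (15,G2,5), (17,G3,6), (18,G2,7.5), (18,G4,7.5), (19,G1,9), (22,G1,10.5), (22,G3,10.5), (23,G3,12.5), (23,G4,12.5), (24,G2,14), (26,G1,15), (27,G4,16), (29,G3,17)
Step 2: Sum ranks within each group.
R_1 = 39.5 (n_1 = 5)
R_2 = 31.5 (n_2 = 5)
R_3 = 46 (n_3 = 4)
R_4 = 36 (n_4 = 3)
Step 3: H = 12/(N(N+1)) * sum(R_i^2/n_i) - 3(N+1)
     = 12/(17*18) * (39.5^2/5 + 31.5^2/5 + 46^2/4 + 36^2/3) - 3*18
     = 0.039216 * 1471.5 - 54
     = 3.705882.
Step 4: Ties present; correction factor C = 1 - 18/(17^3 - 17) = 0.996324. Corrected H = 3.705882 / 0.996324 = 3.719557.
Step 5: Under H0, H ~ chi^2(3); p-value = 0.293383.
Step 6: alpha = 0.05. fail to reject H0.

H = 3.7196, df = 3, p = 0.293383, fail to reject H0.


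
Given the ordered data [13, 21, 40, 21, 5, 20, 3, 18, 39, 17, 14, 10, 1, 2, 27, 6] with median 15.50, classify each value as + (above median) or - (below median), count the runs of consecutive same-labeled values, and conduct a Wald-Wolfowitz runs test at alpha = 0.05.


Step 1: Compute median = 15.50; label A = above, B = below.
Labels in order: BAAABABAAABBBBAB  (n_A = 8, n_B = 8)
Step 2: Count runs R = 9.
Step 3: Under H0 (random ordering), E[R] = 2*n_A*n_B/(n_A+n_B) + 1 = 2*8*8/16 + 1 = 9.0000.
        Var[R] = 2*n_A*n_B*(2*n_A*n_B - n_A - n_B) / ((n_A+n_B)^2 * (n_A+n_B-1)) = 14336/3840 = 3.7333.
        SD[R] = 1.9322.
Step 4: R = E[R], so z = 0 with no continuity correction.
Step 5: Two-sided p-value via normal approximation = 2*(1 - Phi(|z|)) = 1.000000.
Step 6: alpha = 0.05. fail to reject H0.

R = 9, z = 0.0000, p = 1.000000, fail to reject H0.


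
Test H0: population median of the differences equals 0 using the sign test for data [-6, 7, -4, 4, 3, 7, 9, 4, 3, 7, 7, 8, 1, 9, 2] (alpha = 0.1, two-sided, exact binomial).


Step 1: Discard zero differences. Original n = 15; n_eff = number of nonzero differences = 15.
Nonzero differences (with sign): -6, +7, -4, +4, +3, +7, +9, +4, +3, +7, +7, +8, +1, +9, +2
Step 2: Count signs: positive = 13, negative = 2.
Step 3: Under H0: P(positive) = 0.5, so the number of positives S ~ Bin(15, 0.5).
Step 4: Two-sided exact p-value = sum of Bin(15,0.5) probabilities at or below the observed probability = 0.007385.
Step 5: alpha = 0.1. reject H0.

n_eff = 15, pos = 13, neg = 2, p = 0.007385, reject H0.


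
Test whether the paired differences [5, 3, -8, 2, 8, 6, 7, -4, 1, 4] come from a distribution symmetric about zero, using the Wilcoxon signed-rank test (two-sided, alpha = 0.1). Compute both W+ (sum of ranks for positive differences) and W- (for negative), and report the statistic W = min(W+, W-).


Step 1: Drop any zero differences (none here) and take |d_i|.
|d| = [5, 3, 8, 2, 8, 6, 7, 4, 1, 4]
Step 2: Midrank |d_i| (ties get averaged ranks).
ranks: |5|->6, |3|->3, |8|->9.5, |2|->2, |8|->9.5, |6|->7, |7|->8, |4|->4.5, |1|->1, |4|->4.5
Step 3: Attach original signs; sum ranks with positive sign and with negative sign.
W+ = 6 + 3 + 2 + 9.5 + 7 + 8 + 1 + 4.5 = 41
W- = 9.5 + 4.5 = 14
(Check: W+ + W- = 55 should equal n(n+1)/2 = 55.)
Step 4: Test statistic W = min(W+, W-) = 14.
Step 5: Ties in |d|, so use the tie-corrected normal approximation.
        E[W] = n(n+1)/4 = 10*11/4 = 27.5.
        Tie groups: |d|=4 (t=2), |d|=8 (t=2); sum(t^3 - t) = 12.
        Var[W] = n(n+1)(2n+1)/24 - sum(t^3-t)/48 = 2310/24 - 12/48 = 96.
        z = (W - E[W]) / sqrt(Var[W]) = (14 - 27.5) / 9.7980 = -1.3778.
        Two-sided p = 2*Phi(z) = 0.168253.
Step 6: alpha = 0.1. fail to reject H0.

W+ = 41, W- = 14, W = min = 14, p = 0.168253, fail to reject H0.


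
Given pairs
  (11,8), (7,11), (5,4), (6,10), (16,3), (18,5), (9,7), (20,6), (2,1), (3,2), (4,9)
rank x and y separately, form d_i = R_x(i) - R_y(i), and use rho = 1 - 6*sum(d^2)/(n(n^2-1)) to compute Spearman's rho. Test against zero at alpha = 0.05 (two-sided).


Step 1: Rank x and y separately (midranks; no ties here).
rank(x): 11->8, 7->6, 5->4, 6->5, 16->9, 18->10, 9->7, 20->11, 2->1, 3->2, 4->3
rank(y): 8->8, 11->11, 4->4, 10->10, 3->3, 5->5, 7->7, 6->6, 1->1, 2->2, 9->9
Step 2: d_i = R_x(i) - R_y(i); compute d_i^2.
  (8-8)^2=0, (6-11)^2=25, (4-4)^2=0, (5-10)^2=25, (9-3)^2=36, (10-5)^2=25, (7-7)^2=0, (11-6)^2=25, (1-1)^2=0, (2-2)^2=0, (3-9)^2=36
sum(d^2) = 172.
Step 3: rho = 1 - 6*172 / (11*(11^2 - 1)) = 1 - 1032/1320 = 0.218182.
Step 4: Under H0, t = rho * sqrt((n-2)/(1-rho^2)) = 0.6707 ~ t(9).
Step 5: Two-sided p-value from the t-distribution with 9 df = 0.519248.
Step 6: alpha = 0.05. fail to reject H0.

rho = 0.2182, p = 0.519248, fail to reject H0 at alpha = 0.05.


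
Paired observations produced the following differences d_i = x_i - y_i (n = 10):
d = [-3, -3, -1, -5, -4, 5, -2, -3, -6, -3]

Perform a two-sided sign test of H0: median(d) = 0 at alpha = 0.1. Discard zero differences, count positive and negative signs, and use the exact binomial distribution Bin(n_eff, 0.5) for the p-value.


Step 1: Discard zero differences. Original n = 10; n_eff = number of nonzero differences = 10.
Nonzero differences (with sign): -3, -3, -1, -5, -4, +5, -2, -3, -6, -3
Step 2: Count signs: positive = 1, negative = 9.
Step 3: Under H0: P(positive) = 0.5, so the number of positives S ~ Bin(10, 0.5).
Step 4: Two-sided exact p-value = sum of Bin(10,0.5) probabilities at or below the observed probability = 0.021484.
Step 5: alpha = 0.1. reject H0.

n_eff = 10, pos = 1, neg = 9, p = 0.021484, reject H0.


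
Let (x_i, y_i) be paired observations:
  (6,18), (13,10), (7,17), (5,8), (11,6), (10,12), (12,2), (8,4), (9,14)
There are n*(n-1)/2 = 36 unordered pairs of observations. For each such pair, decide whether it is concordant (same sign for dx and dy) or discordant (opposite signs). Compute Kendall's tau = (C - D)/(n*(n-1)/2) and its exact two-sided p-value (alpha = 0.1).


Step 1: Enumerate the 36 unordered pairs (i,j) with i<j and classify each by sign(x_j-x_i) * sign(y_j-y_i).
  (1,2):dx=+7,dy=-8->D; (1,3):dx=+1,dy=-1->D; (1,4):dx=-1,dy=-10->C; (1,5):dx=+5,dy=-12->D
  (1,6):dx=+4,dy=-6->D; (1,7):dx=+6,dy=-16->D; (1,8):dx=+2,dy=-14->D; (1,9):dx=+3,dy=-4->D
  (2,3):dx=-6,dy=+7->D; (2,4):dx=-8,dy=-2->C; (2,5):dx=-2,dy=-4->C; (2,6):dx=-3,dy=+2->D
  (2,7):dx=-1,dy=-8->C; (2,8):dx=-5,dy=-6->C; (2,9):dx=-4,dy=+4->D; (3,4):dx=-2,dy=-9->C
  (3,5):dx=+4,dy=-11->D; (3,6):dx=+3,dy=-5->D; (3,7):dx=+5,dy=-15->D; (3,8):dx=+1,dy=-13->D
  (3,9):dx=+2,dy=-3->D; (4,5):dx=+6,dy=-2->D; (4,6):dx=+5,dy=+4->C; (4,7):dx=+7,dy=-6->D
  (4,8):dx=+3,dy=-4->D; (4,9):dx=+4,dy=+6->C; (5,6):dx=-1,dy=+6->D; (5,7):dx=+1,dy=-4->D
  (5,8):dx=-3,dy=-2->C; (5,9):dx=-2,dy=+8->D; (6,7):dx=+2,dy=-10->D; (6,8):dx=-2,dy=-8->C
  (6,9):dx=-1,dy=+2->D; (7,8):dx=-4,dy=+2->D; (7,9):dx=-3,dy=+12->D; (8,9):dx=+1,dy=+10->C
Step 2: C = 11, D = 25, total pairs = 36.
Step 3: tau = (C - D)/(n(n-1)/2) = (11 - 25)/36 = -0.388889.
Step 4: Exact two-sided p-value (enumerate n! = 362880 permutations of y under H0): p = 0.180181.
Step 5: alpha = 0.1. fail to reject H0.

tau_b = -0.3889 (C=11, D=25), p = 0.180181, fail to reject H0.


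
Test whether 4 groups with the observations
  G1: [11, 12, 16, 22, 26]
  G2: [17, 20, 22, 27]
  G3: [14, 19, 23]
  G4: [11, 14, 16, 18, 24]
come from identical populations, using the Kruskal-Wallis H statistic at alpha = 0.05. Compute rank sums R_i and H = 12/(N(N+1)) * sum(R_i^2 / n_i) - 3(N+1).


Step 1: Combine all N = 17 observations and assign midranks.
sorted (value, group, rank): (11,G1,1.5), (11,G4,1.5), (12,G1,3), (14,G3,4.5), (14,G4,4.5), (16,G1,6.5), (16,G4,6.5), (17,G2,8), (18,G4,9), (19,G3,10), (20,G2,11), (22,G1,12.5), (22,G2,12.5), (23,G3,14), (24,G4,15), (26,G1,16), (27,G2,17)
Step 2: Sum ranks within each group.
R_1 = 39.5 (n_1 = 5)
R_2 = 48.5 (n_2 = 4)
R_3 = 28.5 (n_3 = 3)
R_4 = 36.5 (n_4 = 5)
Step 3: H = 12/(N(N+1)) * sum(R_i^2/n_i) - 3(N+1)
     = 12/(17*18) * (39.5^2/5 + 48.5^2/4 + 28.5^2/3 + 36.5^2/5) - 3*18
     = 0.039216 * 1437.31 - 54
     = 2.365196.
Step 4: Ties present; correction factor C = 1 - 24/(17^3 - 17) = 0.995098. Corrected H = 2.365196 / 0.995098 = 2.376847.
Step 5: Under H0, H ~ chi^2(3); p-value = 0.497959.
Step 6: alpha = 0.05. fail to reject H0.

H = 2.3768, df = 3, p = 0.497959, fail to reject H0.


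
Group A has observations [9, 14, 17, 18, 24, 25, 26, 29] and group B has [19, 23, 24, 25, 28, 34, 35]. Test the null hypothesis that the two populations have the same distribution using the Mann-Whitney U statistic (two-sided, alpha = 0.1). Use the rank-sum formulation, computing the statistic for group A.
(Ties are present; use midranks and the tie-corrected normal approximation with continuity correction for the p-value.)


Step 1: Combine and sort all 15 observations; assign midranks.
sorted (value, group): (9,X), (14,X), (17,X), (18,X), (19,Y), (23,Y), (24,X), (24,Y), (25,X), (25,Y), (26,X), (28,Y), (29,X), (34,Y), (35,Y)
ranks: 9->1, 14->2, 17->3, 18->4, 19->5, 23->6, 24->7.5, 24->7.5, 25->9.5, 25->9.5, 26->11, 28->12, 29->13, 34->14, 35->15
Step 2: Rank sum for X: R1 = 1 + 2 + 3 + 4 + 7.5 + 9.5 + 11 + 13 = 51.
Step 3: U_X = R1 - n1(n1+1)/2 = 51 - 8*9/2 = 51 - 36 = 15.
       U_Y = n1*n2 - U_X = 56 - 15 = 41.
Step 4: Ties are present, so use the tie-corrected normal approximation (with continuity correction) for the p-value.
Step 5: p-value = 0.147286; compare to alpha = 0.1. fail to reject H0.

U_X = 15, p = 0.147286, fail to reject H0 at alpha = 0.1.


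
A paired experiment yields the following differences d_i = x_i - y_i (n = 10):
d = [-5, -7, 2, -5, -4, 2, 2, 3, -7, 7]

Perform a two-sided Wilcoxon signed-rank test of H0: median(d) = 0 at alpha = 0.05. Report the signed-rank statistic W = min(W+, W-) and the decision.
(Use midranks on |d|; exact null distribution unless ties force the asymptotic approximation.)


Step 1: Drop any zero differences (none here) and take |d_i|.
|d| = [5, 7, 2, 5, 4, 2, 2, 3, 7, 7]
Step 2: Midrank |d_i| (ties get averaged ranks).
ranks: |5|->6.5, |7|->9, |2|->2, |5|->6.5, |4|->5, |2|->2, |2|->2, |3|->4, |7|->9, |7|->9
Step 3: Attach original signs; sum ranks with positive sign and with negative sign.
W+ = 2 + 2 + 2 + 4 + 9 = 19
W- = 6.5 + 9 + 6.5 + 5 + 9 = 36
(Check: W+ + W- = 55 should equal n(n+1)/2 = 55.)
Step 4: Test statistic W = min(W+, W-) = 19.
Step 5: Ties in |d|, so use the tie-corrected normal approximation.
        E[W] = n(n+1)/4 = 10*11/4 = 27.5.
        Tie groups: |d|=2 (t=3), |d|=5 (t=2), |d|=7 (t=3); sum(t^3 - t) = 54.
        Var[W] = n(n+1)(2n+1)/24 - sum(t^3-t)/48 = 2310/24 - 54/48 = 95.125.
        z = (W - E[W]) / sqrt(Var[W]) = (19 - 27.5) / 9.7532 = -0.8715.
        Two-sided p = 2*Phi(z) = 0.383477.
Step 6: alpha = 0.05. fail to reject H0.

W+ = 19, W- = 36, W = min = 19, p = 0.383477, fail to reject H0.


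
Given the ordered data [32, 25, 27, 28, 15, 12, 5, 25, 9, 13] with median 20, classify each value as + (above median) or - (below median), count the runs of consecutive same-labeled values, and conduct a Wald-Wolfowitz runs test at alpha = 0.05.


Step 1: Compute median = 20; label A = above, B = below.
Labels in order: AAAABBBABB  (n_A = 5, n_B = 5)
Step 2: Count runs R = 4.
Step 3: Under H0 (random ordering), E[R] = 2*n_A*n_B/(n_A+n_B) + 1 = 2*5*5/10 + 1 = 6.0000.
        Var[R] = 2*n_A*n_B*(2*n_A*n_B - n_A - n_B) / ((n_A+n_B)^2 * (n_A+n_B-1)) = 2000/900 = 2.2222.
        SD[R] = 1.4907.
Step 4: Continuity-corrected z = (R + 0.5 - E[R]) / SD[R] = (4 + 0.5 - 6.0000) / 1.4907 = -1.0062.
Step 5: Two-sided p-value via normal approximation = 2*(1 - Phi(|z|)) = 0.314305.
Step 6: alpha = 0.05. fail to reject H0.

R = 4, z = -1.0062, p = 0.314305, fail to reject H0.


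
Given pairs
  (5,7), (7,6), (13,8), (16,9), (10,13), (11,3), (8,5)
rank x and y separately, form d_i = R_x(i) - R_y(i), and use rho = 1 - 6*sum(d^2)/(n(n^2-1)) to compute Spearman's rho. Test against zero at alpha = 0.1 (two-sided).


Step 1: Rank x and y separately (midranks; no ties here).
rank(x): 5->1, 7->2, 13->6, 16->7, 10->4, 11->5, 8->3
rank(y): 7->4, 6->3, 8->5, 9->6, 13->7, 3->1, 5->2
Step 2: d_i = R_x(i) - R_y(i); compute d_i^2.
  (1-4)^2=9, (2-3)^2=1, (6-5)^2=1, (7-6)^2=1, (4-7)^2=9, (5-1)^2=16, (3-2)^2=1
sum(d^2) = 38.
Step 3: rho = 1 - 6*38 / (7*(7^2 - 1)) = 1 - 228/336 = 0.321429.
Step 4: Under H0, t = rho * sqrt((n-2)/(1-rho^2)) = 0.7590 ~ t(5).
Step 5: Two-sided p-value from the t-distribution with 5 df = 0.482072.
Step 6: alpha = 0.1. fail to reject H0.

rho = 0.3214, p = 0.482072, fail to reject H0 at alpha = 0.1.


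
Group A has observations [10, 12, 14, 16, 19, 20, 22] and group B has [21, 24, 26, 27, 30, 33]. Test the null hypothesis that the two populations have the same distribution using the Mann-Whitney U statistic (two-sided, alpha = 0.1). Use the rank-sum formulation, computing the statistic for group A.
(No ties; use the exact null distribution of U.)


Step 1: Combine and sort all 13 observations; assign midranks.
sorted (value, group): (10,X), (12,X), (14,X), (16,X), (19,X), (20,X), (21,Y), (22,X), (24,Y), (26,Y), (27,Y), (30,Y), (33,Y)
ranks: 10->1, 12->2, 14->3, 16->4, 19->5, 20->6, 21->7, 22->8, 24->9, 26->10, 27->11, 30->12, 33->13
Step 2: Rank sum for X: R1 = 1 + 2 + 3 + 4 + 5 + 6 + 8 = 29.
Step 3: U_X = R1 - n1(n1+1)/2 = 29 - 7*8/2 = 29 - 28 = 1.
       U_Y = n1*n2 - U_X = 42 - 1 = 41.
Step 4: No ties, so the exact null distribution of U (based on enumerating the C(13,7) = 1716 equally likely rank assignments) gives the two-sided p-value.
Step 5: p-value = 0.002331; compare to alpha = 0.1. reject H0.

U_X = 1, p = 0.002331, reject H0 at alpha = 0.1.


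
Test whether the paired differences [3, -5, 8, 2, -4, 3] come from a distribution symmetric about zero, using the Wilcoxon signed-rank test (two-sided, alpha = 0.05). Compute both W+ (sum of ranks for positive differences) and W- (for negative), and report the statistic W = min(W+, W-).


Step 1: Drop any zero differences (none here) and take |d_i|.
|d| = [3, 5, 8, 2, 4, 3]
Step 2: Midrank |d_i| (ties get averaged ranks).
ranks: |3|->2.5, |5|->5, |8|->6, |2|->1, |4|->4, |3|->2.5
Step 3: Attach original signs; sum ranks with positive sign and with negative sign.
W+ = 2.5 + 6 + 1 + 2.5 = 12
W- = 5 + 4 = 9
(Check: W+ + W- = 21 should equal n(n+1)/2 = 21.)
Step 4: Test statistic W = min(W+, W-) = 9.
Step 5: Ties in |d|, so use the tie-corrected normal approximation.
        E[W] = n(n+1)/4 = 6*7/4 = 10.5.
        Tie groups: |d|=3 (t=2); sum(t^3 - t) = 6.
        Var[W] = n(n+1)(2n+1)/24 - sum(t^3-t)/48 = 546/24 - 6/48 = 22.625.
        z = (W - E[W]) / sqrt(Var[W]) = (9 - 10.5) / 4.7566 = -0.3154.
        Two-sided p = 2*Phi(z) = 0.752494.
Step 6: alpha = 0.05. fail to reject H0.

W+ = 12, W- = 9, W = min = 9, p = 0.752494, fail to reject H0.


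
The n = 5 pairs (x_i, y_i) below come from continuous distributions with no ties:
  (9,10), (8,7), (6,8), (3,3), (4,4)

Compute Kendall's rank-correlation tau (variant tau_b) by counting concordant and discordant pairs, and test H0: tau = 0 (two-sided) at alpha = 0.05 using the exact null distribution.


Step 1: Enumerate the 10 unordered pairs (i,j) with i<j and classify each by sign(x_j-x_i) * sign(y_j-y_i).
  (1,2):dx=-1,dy=-3->C; (1,3):dx=-3,dy=-2->C; (1,4):dx=-6,dy=-7->C; (1,5):dx=-5,dy=-6->C
  (2,3):dx=-2,dy=+1->D; (2,4):dx=-5,dy=-4->C; (2,5):dx=-4,dy=-3->C; (3,4):dx=-3,dy=-5->C
  (3,5):dx=-2,dy=-4->C; (4,5):dx=+1,dy=+1->C
Step 2: C = 9, D = 1, total pairs = 10.
Step 3: tau = (C - D)/(n(n-1)/2) = (9 - 1)/10 = 0.800000.
Step 4: Exact two-sided p-value (enumerate n! = 120 permutations of y under H0): p = 0.083333.
Step 5: alpha = 0.05. fail to reject H0.

tau_b = 0.8000 (C=9, D=1), p = 0.083333, fail to reject H0.


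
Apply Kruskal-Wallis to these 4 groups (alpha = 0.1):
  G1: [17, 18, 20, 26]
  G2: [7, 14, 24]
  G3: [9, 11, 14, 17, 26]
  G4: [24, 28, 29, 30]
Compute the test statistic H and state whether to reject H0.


Step 1: Combine all N = 16 observations and assign midranks.
sorted (value, group, rank): (7,G2,1), (9,G3,2), (11,G3,3), (14,G2,4.5), (14,G3,4.5), (17,G1,6.5), (17,G3,6.5), (18,G1,8), (20,G1,9), (24,G2,10.5), (24,G4,10.5), (26,G1,12.5), (26,G3,12.5), (28,G4,14), (29,G4,15), (30,G4,16)
Step 2: Sum ranks within each group.
R_1 = 36 (n_1 = 4)
R_2 = 16 (n_2 = 3)
R_3 = 28.5 (n_3 = 5)
R_4 = 55.5 (n_4 = 4)
Step 3: H = 12/(N(N+1)) * sum(R_i^2/n_i) - 3(N+1)
     = 12/(16*17) * (36^2/4 + 16^2/3 + 28.5^2/5 + 55.5^2/4) - 3*17
     = 0.044118 * 1341.85 - 51
     = 8.199081.
Step 4: Ties present; correction factor C = 1 - 24/(16^3 - 16) = 0.994118. Corrected H = 8.199081 / 0.994118 = 8.247596.
Step 5: Under H0, H ~ chi^2(3); p-value = 0.041162.
Step 6: alpha = 0.1. reject H0.

H = 8.2476, df = 3, p = 0.041162, reject H0.
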